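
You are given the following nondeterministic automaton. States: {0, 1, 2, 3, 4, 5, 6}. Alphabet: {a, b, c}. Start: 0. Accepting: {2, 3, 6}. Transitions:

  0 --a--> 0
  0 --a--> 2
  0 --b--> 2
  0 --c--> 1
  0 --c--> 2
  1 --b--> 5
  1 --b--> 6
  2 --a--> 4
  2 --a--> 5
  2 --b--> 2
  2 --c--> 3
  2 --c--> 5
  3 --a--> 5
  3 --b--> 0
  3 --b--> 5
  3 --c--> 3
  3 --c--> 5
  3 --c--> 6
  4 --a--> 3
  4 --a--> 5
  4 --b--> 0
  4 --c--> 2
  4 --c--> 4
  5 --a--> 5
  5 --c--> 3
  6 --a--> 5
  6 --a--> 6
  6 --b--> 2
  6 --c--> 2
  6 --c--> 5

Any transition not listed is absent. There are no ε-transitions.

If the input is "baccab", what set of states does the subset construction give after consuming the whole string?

Start in {0}.
Read 'b': {0} → {2}.
Read 'a': {2} → {4, 5}.
Read 'c': {4, 5} → {2, 3, 4}.
Read 'c': {2, 3, 4} → {2, 3, 4, 5, 6}.
Read 'a': {2, 3, 4, 5, 6} → {3, 4, 5, 6}.
Read 'b': {3, 4, 5, 6} → {0, 2, 5}.

{0, 2, 5}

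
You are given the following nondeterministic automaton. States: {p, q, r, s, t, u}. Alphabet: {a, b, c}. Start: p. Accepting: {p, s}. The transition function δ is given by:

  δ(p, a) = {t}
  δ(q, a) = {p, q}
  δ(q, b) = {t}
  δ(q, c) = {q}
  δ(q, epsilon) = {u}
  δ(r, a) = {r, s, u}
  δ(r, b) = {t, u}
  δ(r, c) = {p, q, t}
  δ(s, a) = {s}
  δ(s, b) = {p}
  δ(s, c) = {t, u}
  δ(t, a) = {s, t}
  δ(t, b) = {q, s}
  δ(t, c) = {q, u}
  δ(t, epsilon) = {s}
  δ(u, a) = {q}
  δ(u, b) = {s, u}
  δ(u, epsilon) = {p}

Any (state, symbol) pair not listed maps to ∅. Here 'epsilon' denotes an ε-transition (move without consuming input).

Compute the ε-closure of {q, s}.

Begin with {q, s}.
ε-move q → u; add u.
ε-move u → p; add p.

{p, q, s, u}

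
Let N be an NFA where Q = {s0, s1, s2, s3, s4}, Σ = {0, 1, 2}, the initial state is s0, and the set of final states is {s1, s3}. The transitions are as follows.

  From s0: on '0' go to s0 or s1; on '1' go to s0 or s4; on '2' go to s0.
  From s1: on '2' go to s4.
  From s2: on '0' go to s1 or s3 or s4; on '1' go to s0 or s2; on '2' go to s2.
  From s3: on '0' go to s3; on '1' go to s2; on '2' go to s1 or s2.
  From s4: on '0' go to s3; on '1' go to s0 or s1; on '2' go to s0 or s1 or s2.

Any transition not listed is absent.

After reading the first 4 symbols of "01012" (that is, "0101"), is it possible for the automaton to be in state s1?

No

Start in {s0}.
Read '0': {s0} → {s0, s1}.
Read '1': {s0, s1} → {s0, s4}.
Read '0': {s0, s4} → {s0, s1, s3}.
Read '1': {s0, s1, s3} → {s0, s2, s4}.
State s1 is not in {s0, s2, s4}.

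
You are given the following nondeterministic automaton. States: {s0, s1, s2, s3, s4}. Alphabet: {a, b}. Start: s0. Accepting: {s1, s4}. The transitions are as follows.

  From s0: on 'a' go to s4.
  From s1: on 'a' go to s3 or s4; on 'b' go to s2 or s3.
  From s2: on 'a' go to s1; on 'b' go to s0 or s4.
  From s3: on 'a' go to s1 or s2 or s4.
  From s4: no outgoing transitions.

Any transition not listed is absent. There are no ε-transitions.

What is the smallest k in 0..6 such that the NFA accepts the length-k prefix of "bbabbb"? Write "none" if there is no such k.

none

Start in {s0}.
Read 'b': {s0} → ∅.
The set is empty and remains empty for the remaining 5 symbols.
No reachable set along the way intersects F.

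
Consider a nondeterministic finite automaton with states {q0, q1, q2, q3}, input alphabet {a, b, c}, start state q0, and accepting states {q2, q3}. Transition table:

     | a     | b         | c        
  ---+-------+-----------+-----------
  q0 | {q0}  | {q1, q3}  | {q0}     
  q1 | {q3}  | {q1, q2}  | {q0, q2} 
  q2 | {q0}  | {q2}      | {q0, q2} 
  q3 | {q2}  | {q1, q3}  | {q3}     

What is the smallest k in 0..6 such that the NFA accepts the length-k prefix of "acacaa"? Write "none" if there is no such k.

Start in {q0}.
Read 'a': {q0} → {q0}.
Read 'c': {q0} → {q0}.
Read 'a': {q0} → {q0}.
Read 'c': {q0} → {q0}.
Read 'a': {q0} → {q0}.
Read 'a': {q0} → {q0}.
No reachable set along the way intersects F.

none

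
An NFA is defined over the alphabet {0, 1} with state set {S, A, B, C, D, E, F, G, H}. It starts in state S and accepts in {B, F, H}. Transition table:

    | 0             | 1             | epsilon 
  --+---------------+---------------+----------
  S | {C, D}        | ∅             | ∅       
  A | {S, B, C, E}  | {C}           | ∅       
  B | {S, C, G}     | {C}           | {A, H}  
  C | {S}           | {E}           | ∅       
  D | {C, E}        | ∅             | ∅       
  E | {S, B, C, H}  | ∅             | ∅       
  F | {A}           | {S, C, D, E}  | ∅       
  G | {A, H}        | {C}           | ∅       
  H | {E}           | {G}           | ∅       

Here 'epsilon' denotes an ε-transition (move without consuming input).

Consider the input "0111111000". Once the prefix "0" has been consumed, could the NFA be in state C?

Start in {S}.
Read '0': S→{C, D}; now {C, D}.
State C is in {C, D}.

Yes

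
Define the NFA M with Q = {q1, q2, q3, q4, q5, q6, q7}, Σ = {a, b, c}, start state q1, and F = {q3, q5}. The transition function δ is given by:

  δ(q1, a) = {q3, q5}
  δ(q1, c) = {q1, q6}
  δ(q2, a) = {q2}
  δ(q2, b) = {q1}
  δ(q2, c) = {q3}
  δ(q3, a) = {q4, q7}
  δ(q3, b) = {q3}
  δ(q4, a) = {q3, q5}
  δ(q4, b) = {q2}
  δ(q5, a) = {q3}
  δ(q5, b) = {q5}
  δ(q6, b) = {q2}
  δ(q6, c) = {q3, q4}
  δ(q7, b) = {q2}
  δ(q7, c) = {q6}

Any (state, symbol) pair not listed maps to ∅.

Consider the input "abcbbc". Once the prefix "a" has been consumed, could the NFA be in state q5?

Yes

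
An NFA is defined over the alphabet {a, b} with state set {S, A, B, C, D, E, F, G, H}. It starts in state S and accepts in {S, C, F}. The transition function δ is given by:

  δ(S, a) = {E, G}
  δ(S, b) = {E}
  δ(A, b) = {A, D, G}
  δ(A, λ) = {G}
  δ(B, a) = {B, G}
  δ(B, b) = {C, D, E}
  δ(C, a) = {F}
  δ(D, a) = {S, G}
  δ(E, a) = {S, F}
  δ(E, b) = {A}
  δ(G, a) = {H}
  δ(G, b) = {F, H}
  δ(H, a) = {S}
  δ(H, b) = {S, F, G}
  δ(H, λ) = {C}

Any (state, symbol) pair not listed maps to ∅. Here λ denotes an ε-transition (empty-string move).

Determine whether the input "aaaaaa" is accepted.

Yes

Start in {S}.
Read 'a': {S} → {E, G}.
Read 'a': {E, G} → {S, C, F, H}.
Read 'a': {S, C, F, H} → {S, E, F, G}.
Read 'a': {S, E, F, G} → {S, C, E, F, G, H}.
Read 'a': {S, C, E, F, G, H} → {S, C, E, F, G, H}.
Read 'a': {S, C, E, F, G, H} → {S, C, E, F, G, H}.
The final set {S, C, E, F, G, H} contains the accepting states S, C, F.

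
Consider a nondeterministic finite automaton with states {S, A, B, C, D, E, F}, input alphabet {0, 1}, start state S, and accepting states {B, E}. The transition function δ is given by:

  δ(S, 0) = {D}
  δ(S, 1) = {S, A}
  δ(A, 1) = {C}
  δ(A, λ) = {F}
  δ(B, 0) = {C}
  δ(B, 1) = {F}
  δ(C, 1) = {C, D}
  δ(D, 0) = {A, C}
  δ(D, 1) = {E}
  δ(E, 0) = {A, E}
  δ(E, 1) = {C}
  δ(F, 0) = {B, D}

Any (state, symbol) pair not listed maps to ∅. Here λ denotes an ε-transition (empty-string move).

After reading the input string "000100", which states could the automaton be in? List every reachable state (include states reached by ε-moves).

{A, B, C, D, E, F}

Start in {S}.
Read '0': {S} → {D}.
Read '0': {D} → {A, C, F}.
Read '0': {A, C, F} → {B, D}.
Read '1': {B, D} → {E, F}.
Read '0': {E, F} → {A, B, D, E, F}.
Read '0': {A, B, D, E, F} → {A, B, C, D, E, F}.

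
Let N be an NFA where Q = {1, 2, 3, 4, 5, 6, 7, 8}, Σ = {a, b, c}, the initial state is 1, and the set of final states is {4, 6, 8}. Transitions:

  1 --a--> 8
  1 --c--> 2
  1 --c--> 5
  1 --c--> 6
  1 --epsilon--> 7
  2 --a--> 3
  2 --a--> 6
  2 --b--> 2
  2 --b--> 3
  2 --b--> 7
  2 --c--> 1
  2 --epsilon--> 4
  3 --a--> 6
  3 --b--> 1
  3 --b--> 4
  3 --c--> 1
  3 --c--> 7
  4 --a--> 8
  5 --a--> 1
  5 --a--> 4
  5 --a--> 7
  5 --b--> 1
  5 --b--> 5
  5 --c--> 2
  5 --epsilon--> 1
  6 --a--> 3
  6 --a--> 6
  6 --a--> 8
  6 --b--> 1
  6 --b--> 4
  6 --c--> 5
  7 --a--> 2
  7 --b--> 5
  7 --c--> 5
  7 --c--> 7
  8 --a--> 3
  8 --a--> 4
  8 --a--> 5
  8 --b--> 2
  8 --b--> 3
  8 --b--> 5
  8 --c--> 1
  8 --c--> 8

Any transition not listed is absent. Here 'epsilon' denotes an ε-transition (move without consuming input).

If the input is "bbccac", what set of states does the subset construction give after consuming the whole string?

{1, 2, 4, 5, 6, 7, 8}

Start: ε-closure({1}) = {1, 7}.
Read 'b': {1, 7} → {1, 5, 7}.
Read 'b': {1, 5, 7} → {1, 5, 7}.
Read 'c': {1, 5, 7} → {1, 2, 4, 5, 6, 7}.
Read 'c': {1, 2, 4, 5, 6, 7} → {1, 2, 4, 5, 6, 7}.
Read 'a': {1, 2, 4, 5, 6, 7} → {1, 2, 3, 4, 6, 7, 8}.
Read 'c': {1, 2, 3, 4, 6, 7, 8} → {1, 2, 4, 5, 6, 7, 8}.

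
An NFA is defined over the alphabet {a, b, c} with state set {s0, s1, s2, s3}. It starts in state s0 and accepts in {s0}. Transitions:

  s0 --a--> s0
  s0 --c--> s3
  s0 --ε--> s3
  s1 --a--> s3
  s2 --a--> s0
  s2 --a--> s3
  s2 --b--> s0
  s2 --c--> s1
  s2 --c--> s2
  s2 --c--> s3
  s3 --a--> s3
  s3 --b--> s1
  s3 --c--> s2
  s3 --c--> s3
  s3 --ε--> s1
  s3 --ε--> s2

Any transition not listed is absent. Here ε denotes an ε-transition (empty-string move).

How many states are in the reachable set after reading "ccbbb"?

Start: ε-closure({s0}) = {s0, s1, s2, s3}.
Read 'c': s0→{s3}, s1→∅, s2→{s1, s2, s3}, s3→{s2, s3}; now {s1, s2, s3}.
Read 'c': s1→∅, s2→{s1, s2, s3}, s3→{s2, s3}; now {s1, s2, s3}.
Read 'b': s1→∅, s2→{s0}, s3→{s1}; union {s0, s1}; ε-closure = {s0, s1, s2, s3}.
Read 'b': s0→∅, s1→∅, s2→{s0}, s3→{s1}; union {s0, s1}; ε-closure = {s0, s1, s2, s3}.
Read 'b': s0→∅, s1→∅, s2→{s0}, s3→{s1}; union {s0, s1}; ε-closure = {s0, s1, s2, s3}.
That set has 4 states.

4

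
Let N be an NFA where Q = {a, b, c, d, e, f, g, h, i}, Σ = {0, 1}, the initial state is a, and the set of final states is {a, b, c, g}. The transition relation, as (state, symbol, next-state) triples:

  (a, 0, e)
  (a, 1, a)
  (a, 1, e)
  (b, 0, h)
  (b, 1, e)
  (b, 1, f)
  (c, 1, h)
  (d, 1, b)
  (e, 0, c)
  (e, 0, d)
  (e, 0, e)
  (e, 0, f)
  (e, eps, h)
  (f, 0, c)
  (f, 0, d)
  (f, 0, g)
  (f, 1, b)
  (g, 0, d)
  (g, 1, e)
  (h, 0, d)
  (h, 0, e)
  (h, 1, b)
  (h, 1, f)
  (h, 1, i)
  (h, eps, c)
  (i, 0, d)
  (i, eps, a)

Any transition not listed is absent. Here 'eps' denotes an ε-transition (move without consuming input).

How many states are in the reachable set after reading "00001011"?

7

Start in {a}.
Read '0': {a} → {c, e, h}.
Read '0': {c, e, h} → {c, d, e, f, h}.
Read '0': {c, d, e, f, h} → {c, d, e, f, g, h}.
Read '0': {c, d, e, f, g, h} → {c, d, e, f, g, h}.
Read '1': {c, d, e, f, g, h} → {a, b, c, e, f, h, i}.
Read '0': {a, b, c, e, f, h, i} → {c, d, e, f, g, h}.
Read '1': {c, d, e, f, g, h} → {a, b, c, e, f, h, i}.
Read '1': {a, b, c, e, f, h, i} → {a, b, c, e, f, h, i}.
That set has 7 states.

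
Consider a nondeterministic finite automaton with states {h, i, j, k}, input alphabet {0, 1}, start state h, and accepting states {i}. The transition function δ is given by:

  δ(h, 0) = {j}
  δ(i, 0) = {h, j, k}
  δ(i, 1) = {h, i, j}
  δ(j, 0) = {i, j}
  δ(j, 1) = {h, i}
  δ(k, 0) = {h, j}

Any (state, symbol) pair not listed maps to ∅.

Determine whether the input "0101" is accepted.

Yes

Start in {h}.
Read '0': {h} → {j}.
Read '1': {j} → {h, i}.
Read '0': {h, i} → {h, j, k}.
Read '1': {h, j, k} → {h, i}.
The final set {h, i} contains the accepting state i.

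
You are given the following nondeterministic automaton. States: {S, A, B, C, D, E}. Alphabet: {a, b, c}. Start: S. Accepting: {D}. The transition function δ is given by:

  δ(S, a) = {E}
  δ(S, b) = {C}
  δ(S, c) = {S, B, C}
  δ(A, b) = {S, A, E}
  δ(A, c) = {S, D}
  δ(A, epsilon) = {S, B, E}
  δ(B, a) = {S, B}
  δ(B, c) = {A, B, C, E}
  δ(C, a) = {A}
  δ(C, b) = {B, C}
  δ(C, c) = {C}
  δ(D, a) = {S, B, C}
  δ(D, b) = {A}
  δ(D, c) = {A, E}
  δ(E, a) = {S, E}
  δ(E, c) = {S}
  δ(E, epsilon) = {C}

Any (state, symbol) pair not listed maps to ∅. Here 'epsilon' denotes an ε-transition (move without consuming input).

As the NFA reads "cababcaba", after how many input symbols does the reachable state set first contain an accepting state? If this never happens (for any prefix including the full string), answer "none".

Start in {S}.
Read 'c': S→{S, B, C}; now {S, B, C}.
Read 'a': S→{E}, B→{S, B}, C→{A}; union {S, A, B, E}; ε-closure = {S, A, B, C, E}.
Read 'b': S→{C}, A→{S, A, E}, B→∅, C→{B, C}, E→∅; now {S, A, B, C, E}.
Read 'a': S→{E}, A→∅, B→{S, B}, C→{A}, E→{S, E}; union {S, A, B, E}; ε-closure = {S, A, B, C, E}.
Read 'b': S→{C}, A→{S, A, E}, B→∅, C→{B, C}, E→∅; now {S, A, B, C, E}.
Read 'c': S→{S, B, C}, A→{S, D}, B→{A, B, C, E}, C→{C}, E→{S}; now {S, A, B, C, D, E}.
None of the earlier sets intersect F, but {S, A, B, C, D, E} does.

6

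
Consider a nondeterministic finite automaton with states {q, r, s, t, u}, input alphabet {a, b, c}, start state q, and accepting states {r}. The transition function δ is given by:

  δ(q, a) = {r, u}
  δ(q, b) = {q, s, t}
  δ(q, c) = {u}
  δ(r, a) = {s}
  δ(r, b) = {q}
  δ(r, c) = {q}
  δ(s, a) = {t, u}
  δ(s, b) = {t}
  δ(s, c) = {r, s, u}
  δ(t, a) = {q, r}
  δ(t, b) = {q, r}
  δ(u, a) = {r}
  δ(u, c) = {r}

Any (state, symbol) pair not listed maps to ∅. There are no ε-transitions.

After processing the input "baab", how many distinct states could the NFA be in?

3

Start in {q}.
Read 'b': q→{q, s, t}; now {q, s, t}.
Read 'a': q→{r, u}, s→{t, u}, t→{q, r}; now {q, r, t, u}.
Read 'a': q→{r, u}, r→{s}, t→{q, r}, u→{r}; now {q, r, s, u}.
Read 'b': q→{q, s, t}, r→{q}, s→{t}, u→∅; now {q, s, t}.
That set has 3 states.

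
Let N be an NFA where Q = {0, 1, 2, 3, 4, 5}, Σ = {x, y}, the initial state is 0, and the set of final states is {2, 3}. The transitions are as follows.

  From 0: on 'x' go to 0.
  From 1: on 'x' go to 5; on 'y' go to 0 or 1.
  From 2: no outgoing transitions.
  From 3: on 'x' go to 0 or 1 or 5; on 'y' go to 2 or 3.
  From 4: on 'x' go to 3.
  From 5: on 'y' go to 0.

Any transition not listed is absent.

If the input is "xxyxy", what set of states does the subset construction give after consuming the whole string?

∅

Start in {0}.
Read 'x': {0} → {0}.
Read 'x': {0} → {0}.
Read 'y': {0} → ∅.
The set is empty and remains empty for the remaining 2 symbols.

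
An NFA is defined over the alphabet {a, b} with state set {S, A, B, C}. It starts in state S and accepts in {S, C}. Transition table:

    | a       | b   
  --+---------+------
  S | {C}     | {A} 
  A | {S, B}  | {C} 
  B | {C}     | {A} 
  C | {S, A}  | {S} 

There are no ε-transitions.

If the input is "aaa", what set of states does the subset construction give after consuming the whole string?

Start in {S}.
Read 'a': {S} → {C}.
Read 'a': {C} → {S, A}.
Read 'a': {S, A} → {S, B, C}.

{S, B, C}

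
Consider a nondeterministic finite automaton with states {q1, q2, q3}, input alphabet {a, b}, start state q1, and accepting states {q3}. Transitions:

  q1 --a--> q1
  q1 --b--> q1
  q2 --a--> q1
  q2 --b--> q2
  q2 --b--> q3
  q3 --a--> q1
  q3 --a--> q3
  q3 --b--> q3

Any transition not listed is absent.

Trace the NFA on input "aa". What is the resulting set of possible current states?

Start in {q1}.
Read 'a': q1→{q1}; now {q1}.
Read 'a': q1→{q1}; now {q1}.

{q1}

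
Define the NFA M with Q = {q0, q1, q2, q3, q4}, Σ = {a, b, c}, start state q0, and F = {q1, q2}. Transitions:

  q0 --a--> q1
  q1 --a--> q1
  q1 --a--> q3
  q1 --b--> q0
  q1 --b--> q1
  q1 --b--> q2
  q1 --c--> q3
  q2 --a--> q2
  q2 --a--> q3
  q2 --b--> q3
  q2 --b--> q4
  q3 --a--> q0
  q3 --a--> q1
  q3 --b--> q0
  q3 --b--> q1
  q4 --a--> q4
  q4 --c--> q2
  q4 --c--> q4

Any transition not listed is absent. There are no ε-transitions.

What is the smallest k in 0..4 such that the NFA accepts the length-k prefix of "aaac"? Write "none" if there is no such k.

1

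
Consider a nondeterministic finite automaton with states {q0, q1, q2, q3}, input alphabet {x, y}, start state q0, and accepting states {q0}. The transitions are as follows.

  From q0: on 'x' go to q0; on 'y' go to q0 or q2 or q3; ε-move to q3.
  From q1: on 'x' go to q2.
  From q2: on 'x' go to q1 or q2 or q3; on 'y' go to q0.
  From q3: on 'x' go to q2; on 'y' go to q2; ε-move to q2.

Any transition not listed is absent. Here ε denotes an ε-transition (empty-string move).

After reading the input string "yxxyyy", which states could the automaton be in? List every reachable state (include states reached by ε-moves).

Start: ε-closure({q0}) = {q0, q2, q3}.
Read 'y': q0→{q0, q2, q3}, q2→{q0}, q3→{q2}; now {q0, q2, q3}.
Read 'x': q0→{q0}, q2→{q1, q2, q3}, q3→{q2}; now {q0, q1, q2, q3}.
Read 'x': q0→{q0}, q1→{q2}, q2→{q1, q2, q3}, q3→{q2}; now {q0, q1, q2, q3}.
Read 'y': q0→{q0, q2, q3}, q1→∅, q2→{q0}, q3→{q2}; now {q0, q2, q3}.
Read 'y': q0→{q0, q2, q3}, q2→{q0}, q3→{q2}; now {q0, q2, q3}.
Read 'y': q0→{q0, q2, q3}, q2→{q0}, q3→{q2}; now {q0, q2, q3}.

{q0, q2, q3}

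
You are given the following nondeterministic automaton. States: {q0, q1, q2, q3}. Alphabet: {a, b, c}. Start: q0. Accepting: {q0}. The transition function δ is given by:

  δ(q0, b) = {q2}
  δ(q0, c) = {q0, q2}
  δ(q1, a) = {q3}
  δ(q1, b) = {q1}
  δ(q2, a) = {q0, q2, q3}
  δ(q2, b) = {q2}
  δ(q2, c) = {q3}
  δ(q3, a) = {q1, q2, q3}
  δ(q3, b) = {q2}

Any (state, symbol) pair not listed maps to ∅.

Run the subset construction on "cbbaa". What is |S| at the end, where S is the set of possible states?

4

Start in {q0}.
Read 'c': {q0} → {q0, q2}.
Read 'b': {q0, q2} → {q2}.
Read 'b': {q2} → {q2}.
Read 'a': {q2} → {q0, q2, q3}.
Read 'a': {q0, q2, q3} → {q0, q1, q2, q3}.
That set has 4 states.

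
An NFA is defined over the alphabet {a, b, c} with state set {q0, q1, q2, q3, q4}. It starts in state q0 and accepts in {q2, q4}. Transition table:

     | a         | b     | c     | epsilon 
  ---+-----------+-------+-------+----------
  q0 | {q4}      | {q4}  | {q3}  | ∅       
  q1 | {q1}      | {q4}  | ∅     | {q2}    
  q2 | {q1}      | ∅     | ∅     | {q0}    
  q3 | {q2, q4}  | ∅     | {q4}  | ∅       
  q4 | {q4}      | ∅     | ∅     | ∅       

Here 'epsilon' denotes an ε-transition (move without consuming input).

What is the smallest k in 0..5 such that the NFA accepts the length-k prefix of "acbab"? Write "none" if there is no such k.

1

Start in {q0}.
Read 'a': q0→{q4}; now {q4}.
None of the earlier sets intersect F, but {q4} does.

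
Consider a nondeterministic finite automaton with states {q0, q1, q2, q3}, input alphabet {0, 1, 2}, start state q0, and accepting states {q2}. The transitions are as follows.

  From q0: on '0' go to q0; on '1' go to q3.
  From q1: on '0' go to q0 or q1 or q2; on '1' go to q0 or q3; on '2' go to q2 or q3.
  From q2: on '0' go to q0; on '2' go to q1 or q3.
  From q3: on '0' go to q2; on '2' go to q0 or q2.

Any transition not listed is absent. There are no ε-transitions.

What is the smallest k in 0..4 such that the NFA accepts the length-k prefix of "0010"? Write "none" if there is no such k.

4

Start in {q0}.
Read '0': {q0} → {q0}.
Read '0': {q0} → {q0}.
Read '1': {q0} → {q3}.
Read '0': {q3} → {q2}.
None of the earlier sets intersect F, but {q2} does.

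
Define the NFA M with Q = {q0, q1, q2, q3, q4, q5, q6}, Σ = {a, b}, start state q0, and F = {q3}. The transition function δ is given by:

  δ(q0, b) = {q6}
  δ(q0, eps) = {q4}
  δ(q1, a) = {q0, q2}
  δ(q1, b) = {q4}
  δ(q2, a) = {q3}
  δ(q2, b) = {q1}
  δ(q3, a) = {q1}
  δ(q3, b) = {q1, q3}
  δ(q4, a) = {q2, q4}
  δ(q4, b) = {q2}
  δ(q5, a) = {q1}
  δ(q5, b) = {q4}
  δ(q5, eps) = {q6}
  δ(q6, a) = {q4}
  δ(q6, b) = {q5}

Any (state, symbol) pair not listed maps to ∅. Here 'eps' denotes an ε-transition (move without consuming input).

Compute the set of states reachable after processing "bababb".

Start: ε-closure({q0}) = {q0, q4}.
Read 'b': q0→{q6}, q4→{q2}; now {q2, q6}.
Read 'a': q2→{q3}, q6→{q4}; now {q3, q4}.
Read 'b': q3→{q1, q3}, q4→{q2}; now {q1, q2, q3}.
Read 'a': q1→{q0, q2}, q2→{q3}, q3→{q1}; union {q0, q1, q2, q3}; ε-closure = {q0, q1, q2, q3, q4}.
Read 'b': q0→{q6}, q1→{q4}, q2→{q1}, q3→{q1, q3}, q4→{q2}; now {q1, q2, q3, q4, q6}.
Read 'b': q1→{q4}, q2→{q1}, q3→{q1, q3}, q4→{q2}, q6→{q5}; union {q1, q2, q3, q4, q5}; ε-closure = {q1, q2, q3, q4, q5, q6}.

{q1, q2, q3, q4, q5, q6}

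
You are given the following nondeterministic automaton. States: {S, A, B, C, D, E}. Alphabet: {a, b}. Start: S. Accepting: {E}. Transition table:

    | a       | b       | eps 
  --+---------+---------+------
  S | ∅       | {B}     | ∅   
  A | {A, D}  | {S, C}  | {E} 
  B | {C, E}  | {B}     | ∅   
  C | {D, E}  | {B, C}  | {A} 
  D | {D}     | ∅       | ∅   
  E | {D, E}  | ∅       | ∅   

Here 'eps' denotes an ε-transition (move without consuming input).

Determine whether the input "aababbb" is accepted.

Start in {S}.
Read 'a': {S} → ∅.
The set is empty and remains empty for the remaining 6 symbols.
The final set ∅ contains no accepting state.

No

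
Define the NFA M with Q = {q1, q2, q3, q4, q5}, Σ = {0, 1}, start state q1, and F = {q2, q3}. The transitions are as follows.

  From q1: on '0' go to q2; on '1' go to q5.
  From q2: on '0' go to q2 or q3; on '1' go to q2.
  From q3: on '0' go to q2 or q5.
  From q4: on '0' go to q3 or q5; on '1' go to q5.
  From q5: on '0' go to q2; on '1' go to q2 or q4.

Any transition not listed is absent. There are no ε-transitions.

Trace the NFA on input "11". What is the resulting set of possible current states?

{q2, q4}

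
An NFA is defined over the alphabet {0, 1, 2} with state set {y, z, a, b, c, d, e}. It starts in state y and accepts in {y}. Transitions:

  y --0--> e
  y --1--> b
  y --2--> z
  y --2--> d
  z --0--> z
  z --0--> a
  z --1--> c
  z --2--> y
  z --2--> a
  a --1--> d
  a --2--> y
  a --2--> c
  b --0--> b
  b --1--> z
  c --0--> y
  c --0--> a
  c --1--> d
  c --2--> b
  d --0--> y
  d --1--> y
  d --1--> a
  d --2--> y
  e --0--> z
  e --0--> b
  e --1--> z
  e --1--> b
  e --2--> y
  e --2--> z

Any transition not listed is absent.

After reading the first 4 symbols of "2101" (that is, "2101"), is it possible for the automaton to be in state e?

Start in {y}.
Read '2': y→{z, d}; now {z, d}.
Read '1': z→{c}, d→{y, a}; now {y, a, c}.
Read '0': y→{e}, a→∅, c→{y, a}; now {y, a, e}.
Read '1': y→{b}, a→{d}, e→{z, b}; now {z, b, d}.
State e is not in {z, b, d}.

No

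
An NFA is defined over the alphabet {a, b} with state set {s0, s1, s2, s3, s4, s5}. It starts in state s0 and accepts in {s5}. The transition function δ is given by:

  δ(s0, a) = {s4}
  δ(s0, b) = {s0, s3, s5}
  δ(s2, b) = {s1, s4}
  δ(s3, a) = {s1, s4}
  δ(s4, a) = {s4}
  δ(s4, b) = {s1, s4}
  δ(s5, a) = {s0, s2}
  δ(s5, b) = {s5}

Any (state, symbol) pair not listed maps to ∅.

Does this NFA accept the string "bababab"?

Start in {s0}.
Read 'b': s0→{s0, s3, s5}; now {s0, s3, s5}.
Read 'a': s0→{s4}, s3→{s1, s4}, s5→{s0, s2}; now {s0, s1, s2, s4}.
Read 'b': s0→{s0, s3, s5}, s1→∅, s2→{s1, s4}, s4→{s1, s4}; now {s0, s1, s3, s4, s5}.
Read 'a': s0→{s4}, s1→∅, s3→{s1, s4}, s4→{s4}, s5→{s0, s2}; now {s0, s1, s2, s4}.
Read 'b': s0→{s0, s3, s5}, s1→∅, s2→{s1, s4}, s4→{s1, s4}; now {s0, s1, s3, s4, s5}.
Read 'a': s0→{s4}, s1→∅, s3→{s1, s4}, s4→{s4}, s5→{s0, s2}; now {s0, s1, s2, s4}.
Read 'b': s0→{s0, s3, s5}, s1→∅, s2→{s1, s4}, s4→{s1, s4}; now {s0, s1, s3, s4, s5}.
The final set {s0, s1, s3, s4, s5} contains the accepting state s5.

Yes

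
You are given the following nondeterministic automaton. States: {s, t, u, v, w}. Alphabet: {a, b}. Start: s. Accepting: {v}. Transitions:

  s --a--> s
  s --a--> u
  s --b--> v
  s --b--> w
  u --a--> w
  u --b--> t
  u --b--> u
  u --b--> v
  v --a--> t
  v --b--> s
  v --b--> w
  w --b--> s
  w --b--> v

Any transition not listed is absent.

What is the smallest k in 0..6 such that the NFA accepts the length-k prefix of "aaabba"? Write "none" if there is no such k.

Start in {s}.
Read 'a': s→{s, u}; now {s, u}.
Read 'a': s→{s, u}, u→{w}; now {s, u, w}.
Read 'a': s→{s, u}, u→{w}, w→∅; now {s, u, w}.
Read 'b': s→{v, w}, u→{t, u, v}, w→{s, v}; now {s, t, u, v, w}.
None of the earlier sets intersect F, but {s, t, u, v, w} does.

4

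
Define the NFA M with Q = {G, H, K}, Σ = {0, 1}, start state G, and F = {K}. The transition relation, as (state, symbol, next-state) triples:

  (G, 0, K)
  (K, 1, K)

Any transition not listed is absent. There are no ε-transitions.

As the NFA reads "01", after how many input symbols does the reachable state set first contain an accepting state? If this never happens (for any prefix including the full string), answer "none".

Start in {G}.
Read '0': G→{K}; now {K}.
None of the earlier sets intersect F, but {K} does.

1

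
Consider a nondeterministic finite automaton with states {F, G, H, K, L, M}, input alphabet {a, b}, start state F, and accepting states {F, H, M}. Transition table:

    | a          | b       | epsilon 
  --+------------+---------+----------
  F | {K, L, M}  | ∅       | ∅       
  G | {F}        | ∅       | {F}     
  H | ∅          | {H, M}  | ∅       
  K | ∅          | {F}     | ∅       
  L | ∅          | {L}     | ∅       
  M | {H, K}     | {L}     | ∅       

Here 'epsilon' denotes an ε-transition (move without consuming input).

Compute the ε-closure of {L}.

{L}

Begin with {L}.
No ε-moves leave this set, so the closure equals the set itself.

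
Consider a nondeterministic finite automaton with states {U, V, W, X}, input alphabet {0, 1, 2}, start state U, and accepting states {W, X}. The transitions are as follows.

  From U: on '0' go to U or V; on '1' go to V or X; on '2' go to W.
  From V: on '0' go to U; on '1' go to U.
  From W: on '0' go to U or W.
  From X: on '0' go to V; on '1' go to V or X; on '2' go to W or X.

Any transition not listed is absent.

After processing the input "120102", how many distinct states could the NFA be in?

Start in {U}.
Read '1': U→{V, X}; now {V, X}.
Read '2': V→∅, X→{W, X}; now {W, X}.
Read '0': W→{U, W}, X→{V}; now {U, V, W}.
Read '1': U→{V, X}, V→{U}, W→∅; now {U, V, X}.
Read '0': U→{U, V}, V→{U}, X→{V}; now {U, V}.
Read '2': U→{W}, V→∅; now {W}.
That set has 1 state.

1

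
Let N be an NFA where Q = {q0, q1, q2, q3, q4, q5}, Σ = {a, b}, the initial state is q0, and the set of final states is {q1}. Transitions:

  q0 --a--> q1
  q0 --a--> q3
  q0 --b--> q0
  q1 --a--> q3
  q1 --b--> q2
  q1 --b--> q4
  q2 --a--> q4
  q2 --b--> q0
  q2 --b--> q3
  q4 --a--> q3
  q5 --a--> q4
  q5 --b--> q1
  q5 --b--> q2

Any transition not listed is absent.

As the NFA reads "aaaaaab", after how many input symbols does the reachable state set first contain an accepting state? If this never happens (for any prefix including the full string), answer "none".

1

Start in {q0}.
Read 'a': {q0} → {q1, q3}.
None of the earlier sets intersect F, but {q1, q3} does.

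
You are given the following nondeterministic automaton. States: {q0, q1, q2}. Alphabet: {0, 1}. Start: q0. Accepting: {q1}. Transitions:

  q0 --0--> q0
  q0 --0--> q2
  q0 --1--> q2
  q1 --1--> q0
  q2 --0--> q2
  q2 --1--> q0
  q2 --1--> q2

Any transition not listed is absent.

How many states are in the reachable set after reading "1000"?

1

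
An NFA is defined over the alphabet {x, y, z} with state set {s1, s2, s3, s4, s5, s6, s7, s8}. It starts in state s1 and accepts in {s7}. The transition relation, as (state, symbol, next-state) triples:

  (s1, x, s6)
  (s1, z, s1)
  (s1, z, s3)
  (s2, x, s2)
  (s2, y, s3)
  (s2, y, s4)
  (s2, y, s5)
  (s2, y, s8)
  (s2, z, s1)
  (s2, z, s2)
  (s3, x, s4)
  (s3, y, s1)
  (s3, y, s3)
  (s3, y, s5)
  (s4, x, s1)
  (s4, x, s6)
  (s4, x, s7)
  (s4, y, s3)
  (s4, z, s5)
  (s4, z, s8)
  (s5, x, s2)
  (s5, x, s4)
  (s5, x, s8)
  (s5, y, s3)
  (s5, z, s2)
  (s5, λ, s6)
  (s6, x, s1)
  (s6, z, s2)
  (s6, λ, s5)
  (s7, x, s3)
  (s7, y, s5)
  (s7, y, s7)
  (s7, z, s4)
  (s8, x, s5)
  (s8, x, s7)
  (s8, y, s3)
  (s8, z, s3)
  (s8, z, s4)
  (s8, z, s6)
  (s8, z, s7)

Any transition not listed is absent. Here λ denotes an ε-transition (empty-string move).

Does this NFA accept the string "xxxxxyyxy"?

No

Start in {s1}.
Read 'x': {s1} → {s5, s6}.
Read 'x': {s5, s6} → {s1, s2, s4, s8}.
Read 'x': {s1, s2, s4, s8} → {s1, s2, s5, s6, s7}.
Read 'x': {s1, s2, s5, s6, s7} → {s1, s2, s3, s4, s5, s6, s8}.
Read 'x': {s1, s2, s3, s4, s5, s6, s8} → {s1, s2, s4, s5, s6, s7, s8}.
Read 'y': {s1, s2, s4, s5, s6, s7, s8} → {s3, s4, s5, s6, s7, s8}.
Read 'y': {s3, s4, s5, s6, s7, s8} → {s1, s3, s5, s6, s7}.
Read 'x': {s1, s3, s5, s6, s7} → {s1, s2, s3, s4, s5, s6, s8}.
Read 'y': {s1, s2, s3, s4, s5, s6, s8} → {s1, s3, s4, s5, s6, s8}.
The final set {s1, s3, s4, s5, s6, s8} contains no accepting state.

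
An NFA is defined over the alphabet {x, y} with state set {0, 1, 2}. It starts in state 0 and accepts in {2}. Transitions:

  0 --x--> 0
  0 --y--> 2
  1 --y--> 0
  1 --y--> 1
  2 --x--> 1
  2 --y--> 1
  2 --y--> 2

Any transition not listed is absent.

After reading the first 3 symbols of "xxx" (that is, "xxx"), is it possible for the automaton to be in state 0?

Start in {0}.
Read 'x': 0→{0}; now {0}.
Read 'x': 0→{0}; now {0}.
Read 'x': 0→{0}; now {0}.
State 0 is in {0}.

Yes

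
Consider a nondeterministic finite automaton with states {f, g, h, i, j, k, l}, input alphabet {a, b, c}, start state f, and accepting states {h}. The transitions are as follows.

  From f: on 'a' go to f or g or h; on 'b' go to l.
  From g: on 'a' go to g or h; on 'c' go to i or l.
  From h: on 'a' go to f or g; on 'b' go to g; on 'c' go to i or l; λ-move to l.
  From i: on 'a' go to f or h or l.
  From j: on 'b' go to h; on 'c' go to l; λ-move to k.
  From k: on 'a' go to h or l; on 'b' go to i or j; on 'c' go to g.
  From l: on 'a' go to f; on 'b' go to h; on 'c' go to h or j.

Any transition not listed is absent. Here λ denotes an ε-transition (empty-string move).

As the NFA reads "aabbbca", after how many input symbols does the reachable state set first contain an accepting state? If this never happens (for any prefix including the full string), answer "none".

1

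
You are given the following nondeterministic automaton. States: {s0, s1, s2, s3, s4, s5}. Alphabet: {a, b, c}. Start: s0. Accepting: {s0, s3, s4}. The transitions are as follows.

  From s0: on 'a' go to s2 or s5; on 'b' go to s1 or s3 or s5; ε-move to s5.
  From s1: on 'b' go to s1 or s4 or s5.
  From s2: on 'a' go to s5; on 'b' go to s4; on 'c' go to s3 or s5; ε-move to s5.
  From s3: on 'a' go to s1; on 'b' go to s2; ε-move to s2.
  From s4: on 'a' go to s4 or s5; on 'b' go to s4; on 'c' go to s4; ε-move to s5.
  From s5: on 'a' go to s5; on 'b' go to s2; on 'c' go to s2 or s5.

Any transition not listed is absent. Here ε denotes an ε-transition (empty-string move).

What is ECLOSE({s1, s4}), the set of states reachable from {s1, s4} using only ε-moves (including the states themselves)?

{s1, s4, s5}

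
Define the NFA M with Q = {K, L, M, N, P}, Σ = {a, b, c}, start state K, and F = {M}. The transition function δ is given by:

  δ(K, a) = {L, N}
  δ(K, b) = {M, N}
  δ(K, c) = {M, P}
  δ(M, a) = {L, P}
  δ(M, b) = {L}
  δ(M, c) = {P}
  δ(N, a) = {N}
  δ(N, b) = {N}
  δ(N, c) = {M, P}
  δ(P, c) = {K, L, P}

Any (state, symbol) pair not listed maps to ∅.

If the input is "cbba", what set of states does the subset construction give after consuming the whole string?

∅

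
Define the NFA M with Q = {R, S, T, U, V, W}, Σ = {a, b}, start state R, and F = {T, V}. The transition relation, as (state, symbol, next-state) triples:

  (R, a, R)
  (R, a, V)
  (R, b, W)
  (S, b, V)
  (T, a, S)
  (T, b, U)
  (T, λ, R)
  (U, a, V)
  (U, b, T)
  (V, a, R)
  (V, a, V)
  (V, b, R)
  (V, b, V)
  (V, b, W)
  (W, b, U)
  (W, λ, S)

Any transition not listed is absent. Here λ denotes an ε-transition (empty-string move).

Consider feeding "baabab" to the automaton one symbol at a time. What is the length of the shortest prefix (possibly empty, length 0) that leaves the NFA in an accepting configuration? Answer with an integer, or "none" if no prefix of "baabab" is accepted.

none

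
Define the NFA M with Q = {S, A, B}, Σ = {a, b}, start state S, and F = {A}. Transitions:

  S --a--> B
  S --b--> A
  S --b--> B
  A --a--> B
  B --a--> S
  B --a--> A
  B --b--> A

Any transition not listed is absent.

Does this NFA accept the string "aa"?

Yes

Start in {S}.
Read 'a': S→{B}; now {B}.
Read 'a': B→{S, A}; now {S, A}.
The final set {S, A} contains the accepting state A.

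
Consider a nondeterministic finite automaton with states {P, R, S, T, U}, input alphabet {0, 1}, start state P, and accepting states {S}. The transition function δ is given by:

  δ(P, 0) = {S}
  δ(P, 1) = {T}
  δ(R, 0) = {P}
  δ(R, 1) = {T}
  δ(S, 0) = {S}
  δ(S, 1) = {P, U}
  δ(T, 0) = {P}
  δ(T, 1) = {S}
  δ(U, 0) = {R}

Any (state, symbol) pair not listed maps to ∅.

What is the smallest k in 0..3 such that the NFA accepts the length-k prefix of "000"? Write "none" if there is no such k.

1

Start in {P}.
Read '0': {P} → {S}.
None of the earlier sets intersect F, but {S} does.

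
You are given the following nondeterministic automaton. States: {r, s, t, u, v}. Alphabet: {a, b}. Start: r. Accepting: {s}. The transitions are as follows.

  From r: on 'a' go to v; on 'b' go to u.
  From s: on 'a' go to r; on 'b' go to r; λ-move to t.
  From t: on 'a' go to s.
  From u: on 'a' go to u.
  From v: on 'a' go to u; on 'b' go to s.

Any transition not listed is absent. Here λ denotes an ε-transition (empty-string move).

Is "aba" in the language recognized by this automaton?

Start in {r}.
Read 'a': r→{v}; now {v}.
Read 'b': v→{s}; union {s}; ε-closure = {s, t}.
Read 'a': s→{r}, t→{s}; union {r, s}; ε-closure = {r, s, t}.
The final set {r, s, t} contains the accepting state s.

Yes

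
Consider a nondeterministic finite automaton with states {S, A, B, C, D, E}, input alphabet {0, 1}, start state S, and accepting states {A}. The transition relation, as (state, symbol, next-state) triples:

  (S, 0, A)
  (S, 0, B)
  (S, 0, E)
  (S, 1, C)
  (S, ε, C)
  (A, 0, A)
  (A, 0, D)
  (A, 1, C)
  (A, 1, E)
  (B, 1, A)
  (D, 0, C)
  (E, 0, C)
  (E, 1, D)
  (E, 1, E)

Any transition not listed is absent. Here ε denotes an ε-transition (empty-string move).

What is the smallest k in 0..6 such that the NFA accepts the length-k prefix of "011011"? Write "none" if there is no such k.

Start: ε-closure({S}) = {S, C}.
Read '0': {S, C} → {A, B, E}.
None of the earlier sets intersect F, but {A, B, E} does.

1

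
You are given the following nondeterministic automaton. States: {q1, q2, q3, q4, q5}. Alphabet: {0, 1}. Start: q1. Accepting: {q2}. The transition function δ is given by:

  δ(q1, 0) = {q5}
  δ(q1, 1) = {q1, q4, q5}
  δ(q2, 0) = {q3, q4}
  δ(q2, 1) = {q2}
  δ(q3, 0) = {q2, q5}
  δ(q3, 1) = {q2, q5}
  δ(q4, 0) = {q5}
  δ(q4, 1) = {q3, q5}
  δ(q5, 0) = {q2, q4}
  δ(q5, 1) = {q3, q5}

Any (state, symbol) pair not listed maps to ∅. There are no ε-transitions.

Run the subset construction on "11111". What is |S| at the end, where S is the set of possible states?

Start in {q1}.
Read '1': q1→{q1, q4, q5}; now {q1, q4, q5}.
Read '1': q1→{q1, q4, q5}, q4→{q3, q5}, q5→{q3, q5}; now {q1, q3, q4, q5}.
Read '1': q1→{q1, q4, q5}, q3→{q2, q5}, q4→{q3, q5}, q5→{q3, q5}; now {q1, q2, q3, q4, q5}.
Read '1': q1→{q1, q4, q5}, q2→{q2}, q3→{q2, q5}, q4→{q3, q5}, q5→{q3, q5}; now {q1, q2, q3, q4, q5}.
Read '1': q1→{q1, q4, q5}, q2→{q2}, q3→{q2, q5}, q4→{q3, q5}, q5→{q3, q5}; now {q1, q2, q3, q4, q5}.
That set has 5 states.

5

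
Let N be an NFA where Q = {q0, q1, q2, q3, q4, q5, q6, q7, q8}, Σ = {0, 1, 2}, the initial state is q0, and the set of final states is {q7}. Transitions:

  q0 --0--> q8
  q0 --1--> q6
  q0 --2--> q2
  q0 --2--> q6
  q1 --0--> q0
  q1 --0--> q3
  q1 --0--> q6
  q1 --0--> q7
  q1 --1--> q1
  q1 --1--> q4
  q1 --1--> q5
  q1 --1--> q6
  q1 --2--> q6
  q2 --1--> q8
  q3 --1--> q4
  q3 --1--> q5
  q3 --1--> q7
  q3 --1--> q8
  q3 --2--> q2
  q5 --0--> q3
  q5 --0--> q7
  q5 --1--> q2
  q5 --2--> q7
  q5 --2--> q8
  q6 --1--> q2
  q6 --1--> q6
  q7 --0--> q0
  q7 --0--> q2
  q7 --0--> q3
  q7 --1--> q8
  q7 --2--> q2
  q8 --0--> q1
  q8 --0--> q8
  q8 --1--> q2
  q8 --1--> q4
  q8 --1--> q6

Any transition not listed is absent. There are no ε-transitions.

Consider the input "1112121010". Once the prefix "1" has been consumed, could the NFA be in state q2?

No

Start in {q0}.
Read '1': {q0} → {q6}.
State q2 is not in {q6}.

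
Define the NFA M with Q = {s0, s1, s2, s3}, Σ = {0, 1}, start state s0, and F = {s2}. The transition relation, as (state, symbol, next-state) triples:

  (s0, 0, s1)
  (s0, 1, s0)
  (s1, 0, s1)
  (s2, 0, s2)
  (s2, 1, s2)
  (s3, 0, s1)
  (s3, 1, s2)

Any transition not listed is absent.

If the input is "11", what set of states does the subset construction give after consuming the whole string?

Start in {s0}.
Read '1': {s0} → {s0}.
Read '1': {s0} → {s0}.

{s0}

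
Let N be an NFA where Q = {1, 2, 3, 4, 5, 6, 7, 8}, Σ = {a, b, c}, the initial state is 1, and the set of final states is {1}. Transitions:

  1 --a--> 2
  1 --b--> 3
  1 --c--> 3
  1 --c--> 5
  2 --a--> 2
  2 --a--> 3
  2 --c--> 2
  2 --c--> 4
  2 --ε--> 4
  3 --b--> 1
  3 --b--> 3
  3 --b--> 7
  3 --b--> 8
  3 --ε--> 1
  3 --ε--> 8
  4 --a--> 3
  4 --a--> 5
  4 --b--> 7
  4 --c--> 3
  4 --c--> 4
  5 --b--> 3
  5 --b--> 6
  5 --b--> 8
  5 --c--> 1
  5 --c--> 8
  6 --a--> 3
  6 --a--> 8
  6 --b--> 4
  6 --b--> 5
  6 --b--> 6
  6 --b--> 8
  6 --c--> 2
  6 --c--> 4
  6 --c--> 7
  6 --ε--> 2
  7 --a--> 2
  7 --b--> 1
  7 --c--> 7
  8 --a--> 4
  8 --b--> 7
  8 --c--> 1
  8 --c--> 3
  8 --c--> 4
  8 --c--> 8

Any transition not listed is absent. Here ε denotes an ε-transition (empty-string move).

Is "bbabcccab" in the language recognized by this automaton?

Start in {1}.
Read 'b': {1} → {1, 3, 8}.
Read 'b': {1, 3, 8} → {1, 3, 7, 8}.
Read 'a': {1, 3, 7, 8} → {2, 4}.
Read 'b': {2, 4} → {7}.
Read 'c': {7} → {7}.
Read 'c': {7} → {7}.
Read 'c': {7} → {7}.
Read 'a': {7} → {2, 4}.
Read 'b': {2, 4} → {7}.
The final set {7} contains no accepting state.

No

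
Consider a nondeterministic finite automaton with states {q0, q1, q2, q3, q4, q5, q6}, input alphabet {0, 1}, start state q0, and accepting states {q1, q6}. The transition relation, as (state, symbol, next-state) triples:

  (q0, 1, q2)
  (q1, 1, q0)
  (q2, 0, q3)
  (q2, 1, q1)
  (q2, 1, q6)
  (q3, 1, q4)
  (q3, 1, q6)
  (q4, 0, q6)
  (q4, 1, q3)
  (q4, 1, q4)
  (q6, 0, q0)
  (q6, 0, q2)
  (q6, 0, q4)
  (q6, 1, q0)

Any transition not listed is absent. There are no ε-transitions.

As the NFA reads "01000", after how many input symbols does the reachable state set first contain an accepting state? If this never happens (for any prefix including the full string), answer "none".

Start in {q0}.
Read '0': {q0} → ∅.
The set is empty and remains empty for the remaining 4 symbols.
No reachable set along the way intersects F.

none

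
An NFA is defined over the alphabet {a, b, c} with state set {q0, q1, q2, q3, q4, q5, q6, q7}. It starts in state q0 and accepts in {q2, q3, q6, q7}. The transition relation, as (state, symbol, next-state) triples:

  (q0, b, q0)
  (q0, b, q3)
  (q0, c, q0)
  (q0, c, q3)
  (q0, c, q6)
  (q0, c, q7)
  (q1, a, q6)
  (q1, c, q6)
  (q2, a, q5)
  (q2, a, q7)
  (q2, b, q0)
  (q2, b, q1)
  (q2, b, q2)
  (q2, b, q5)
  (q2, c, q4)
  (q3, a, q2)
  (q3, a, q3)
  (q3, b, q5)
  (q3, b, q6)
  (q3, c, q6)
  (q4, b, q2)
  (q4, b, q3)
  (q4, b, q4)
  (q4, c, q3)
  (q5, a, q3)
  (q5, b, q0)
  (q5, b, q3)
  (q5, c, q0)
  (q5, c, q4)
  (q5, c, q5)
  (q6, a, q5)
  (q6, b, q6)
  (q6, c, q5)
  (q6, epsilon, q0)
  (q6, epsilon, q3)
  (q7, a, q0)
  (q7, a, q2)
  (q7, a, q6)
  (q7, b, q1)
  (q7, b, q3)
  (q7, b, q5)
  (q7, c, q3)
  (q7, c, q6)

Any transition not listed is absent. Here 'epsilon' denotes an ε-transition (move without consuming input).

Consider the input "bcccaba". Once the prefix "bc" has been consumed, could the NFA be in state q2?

No

Start in {q0}.
Read 'b': q0→{q0, q3}; now {q0, q3}.
Read 'c': q0→{q0, q3, q6, q7}, q3→{q6}; now {q0, q3, q6, q7}.
State q2 is not in {q0, q3, q6, q7}.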